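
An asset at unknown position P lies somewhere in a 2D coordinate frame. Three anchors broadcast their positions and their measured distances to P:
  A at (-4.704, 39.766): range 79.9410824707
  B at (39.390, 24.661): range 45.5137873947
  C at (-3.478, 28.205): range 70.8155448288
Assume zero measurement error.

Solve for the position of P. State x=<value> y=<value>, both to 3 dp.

x=48.452 y=-19.941

eq1: (x + 4.704)² + (y − 39.766)² = 79.9410824707²
eq2: (x − 39.390)² + (y − 24.661)² = 45.5137873947²
eq3: (x + 3.478)² + (y − 28.205)² = 70.8155448288²
eq2−eq3, eq2−eq1 (x²,y² cancel):
  -85.736·x + 7.088·y = -4295.455058
  -88.188·x + 30.210·y = -4875.346473
det = -85.736·30.210 − 7.088·-88.188 = -1965.008016
x = (-4295.455058·30.210 − 7.088·-4875.346473) / -1965.008016 = 48.452343
y = (-85.736·-4875.346473 − -4295.455058·-88.188) / -1965.008016 = -19.941453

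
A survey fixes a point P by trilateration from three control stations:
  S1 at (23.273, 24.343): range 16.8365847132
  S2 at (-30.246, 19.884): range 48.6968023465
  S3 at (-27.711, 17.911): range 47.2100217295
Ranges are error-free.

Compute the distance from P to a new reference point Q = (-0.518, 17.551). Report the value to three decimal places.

eq1: (x − 23.273)² + (y − 24.343)² = 16.8365847132²
eq2: (x + 30.246)² + (y − 19.884)² = 48.6968023465²
eq3: (x + 27.711)² + (y − 17.911)² = 47.2100217295²
eq1−eq3, eq1−eq2 (x²,y² cancel):
  -101.968·x − 12.864·y = -1990.826303
  -107.038·x − 8.918·y = -1911.928180
det = -101.968·-8.918 − -12.864·-107.038 = -467.586208
x = (-1990.826303·-8.918 − -12.864·-1911.928180) / -467.586208 = 14.630147
y = (-101.968·-1911.928180 − -1990.826303·-107.038) / -467.586208 = 38.791934
|P − Q| = √((14.630147 − -0.518)² + (38.791934 − 17.551)²) = 26.089148

26.089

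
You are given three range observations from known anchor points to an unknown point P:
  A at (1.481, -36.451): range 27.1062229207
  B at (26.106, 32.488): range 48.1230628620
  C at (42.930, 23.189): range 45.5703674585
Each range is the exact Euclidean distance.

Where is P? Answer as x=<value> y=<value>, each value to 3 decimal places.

x=17.979 y=-14.944

eq1: (x − 1.481)² + (y + 36.451)² = 27.1062229207²
eq2: (x − 26.106)² + (y − 32.488)² = 48.1230628620²
eq3: (x − 42.930)² + (y − 23.189)² = 45.5703674585²
eq1−eq2, eq1−eq3 (x²,y² cancel):
  49.250·x + 137.878·y = -1174.957240
  82.898·x + 119.280·y = -292.065210
det = 49.250·119.280 − 137.878·82.898 = -5555.270444
x = (-1174.957240·119.280 − 137.878·-292.065210) / -5555.270444 = 17.979239
y = (49.250·-292.065210 − -1174.957240·82.898) / -5555.270444 = -14.943898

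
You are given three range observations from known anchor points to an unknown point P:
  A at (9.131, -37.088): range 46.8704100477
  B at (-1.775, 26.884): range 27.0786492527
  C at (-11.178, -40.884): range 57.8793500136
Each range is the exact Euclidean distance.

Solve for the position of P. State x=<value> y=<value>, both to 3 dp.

eq1: (x − 9.131)² + (y + 37.088)² = 46.8704100477²
eq2: (x + 1.775)² + (y − 26.884)² = 27.0786492527²
eq3: (x + 11.178)² + (y + 40.884)² = 57.8793500136²
eq2−eq1, eq2−eq3 (x²,y² cancel):
  21.812·x − 127.944·y = -730.587269
  -18.806·x − 135.536·y = -1546.216854
det = 21.812·-135.536 − -127.944·-18.806 = -5362.426096
x = (-730.587269·-135.536 − -127.944·-1546.216854) / -5362.426096 = 18.426043
y = (21.812·-1546.216854 − -730.587269·-18.806) / -5362.426096 = 8.851498

x=18.426 y=8.851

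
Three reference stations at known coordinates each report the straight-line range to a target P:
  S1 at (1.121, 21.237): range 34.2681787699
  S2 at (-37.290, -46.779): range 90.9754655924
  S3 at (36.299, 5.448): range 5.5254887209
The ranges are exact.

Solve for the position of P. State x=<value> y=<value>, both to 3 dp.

eq1: (x − 1.121)² + (y − 21.237)² = 34.2681787699²
eq2: (x + 37.290)² + (y + 46.779)² = 90.9754655924²
eq3: (x − 36.299)² + (y − 5.448)² = 5.5254887209²
eq3−eq1, eq3−eq2 (x²,y² cancel):
  -70.356·x + 31.578·y = -2038.808346
  -147.178·x − 104.454·y = -6014.483478
det = -70.356·-104.454 − 31.578·-147.178 = 11996.552508
x = (-2038.808346·-104.454 − 31.578·-6014.483478) / 11996.552508 = 33.583569
y = (-70.356·-6014.483478 − -2038.808346·-147.178) / 11996.552508 = 10.260220

x=33.584 y=10.260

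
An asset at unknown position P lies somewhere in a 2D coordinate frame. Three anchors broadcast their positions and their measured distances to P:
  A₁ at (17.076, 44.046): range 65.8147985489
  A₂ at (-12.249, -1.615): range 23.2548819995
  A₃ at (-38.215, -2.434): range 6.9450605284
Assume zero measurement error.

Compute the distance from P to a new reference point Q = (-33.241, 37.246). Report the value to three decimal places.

33.620

eq1: (x − 17.076)² + (y − 44.046)² = 65.8147985489²
eq2: (x + 12.249)² + (y + 1.615)² = 23.2548819995²
eq3: (x + 38.215)² + (y + 2.434)² = 6.9450605284²
eq2−eq1, eq2−eq3 (x²,y² cancel):
  58.650·x + 91.322·y = -1711.804505
  -51.932·x − 1.638·y = 1806.220026
det = 58.650·-1.638 − 91.322·-51.932 = 4646.465404
x = (-1711.804505·-1.638 − 91.322·1806.220026) / 4646.465404 = -34.896136
y = (58.650·1806.220026 − -1711.804505·-51.932) / 4646.465404 = 3.666738
|P − Q| = √((-34.896136 − -33.241)² + (3.666738 − 37.246)²) = 33.620028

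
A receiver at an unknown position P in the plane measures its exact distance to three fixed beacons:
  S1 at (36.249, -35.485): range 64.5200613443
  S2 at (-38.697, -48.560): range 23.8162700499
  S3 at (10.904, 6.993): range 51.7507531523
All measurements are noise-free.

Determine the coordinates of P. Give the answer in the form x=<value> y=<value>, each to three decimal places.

eq1: (x − 36.249)² + (y + 35.485)² = 64.5200613443²
eq2: (x + 38.697)² + (y + 48.560)² = 23.8162700499²
eq3: (x − 10.904)² + (y − 6.993)² = 51.7507531523²
eq3−eq2, eq3−eq1 (x²,y² cancel):
  -99.202·x − 111.106·y = 5798.657877
  50.690·x − 84.956·y = 920.678097
det = -99.202·-84.956 − -111.106·50.690 = 14059.768252
x = (5798.657877·-84.956 − -111.106·920.678097) / 14059.768252 = -27.762756
y = (-99.202·920.678097 − 5798.657877·50.690) / 14059.768252 = -27.402093

x=-27.763 y=-27.402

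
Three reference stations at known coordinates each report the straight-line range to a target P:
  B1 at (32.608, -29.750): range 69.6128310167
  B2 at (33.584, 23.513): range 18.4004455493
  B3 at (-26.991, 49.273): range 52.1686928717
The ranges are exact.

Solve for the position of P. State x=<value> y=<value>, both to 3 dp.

x=24.227 y=39.356

eq1: (x − 32.608)² + (y + 29.750)² = 69.6128310167²
eq2: (x − 33.584)² + (y − 23.513)² = 18.4004455493²
eq3: (x + 26.991)² + (y − 49.273)² = 52.1686928717²
eq2−eq1, eq2−eq3 (x²,y² cancel):
  -1.952·x − 106.526·y = -4239.771907
  -121.150·x + 51.520·y = -907.399735
det = -1.952·51.520 − -106.526·-121.150 = -13006.191940
x = (-4239.771907·51.520 − -106.526·-907.399735) / -13006.191940 = 24.226516
y = (-1.952·-907.399735 − -4239.771907·-121.150) / -13006.191940 = 39.356418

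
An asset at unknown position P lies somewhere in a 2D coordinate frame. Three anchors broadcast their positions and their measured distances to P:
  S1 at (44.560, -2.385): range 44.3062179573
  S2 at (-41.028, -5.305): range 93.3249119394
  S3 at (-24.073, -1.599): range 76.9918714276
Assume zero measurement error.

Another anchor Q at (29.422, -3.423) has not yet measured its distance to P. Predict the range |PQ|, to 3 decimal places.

46.210

eq1: (x − 44.560)² + (y + 2.385)² = 44.3062179573²
eq2: (x + 41.028)² + (y + 5.305)² = 93.3249119394²
eq3: (x + 24.073)² + (y + 1.599)² = 76.9918714276²
eq3−eq1, eq3−eq2 (x²,y² cancel):
  137.266·x − 1.572·y = 5373.923011
  -33.910·x − 7.412·y = -1652.417244
det = 137.266·-7.412 − -1.572·-33.910 = -1070.722112
x = (5373.923011·-7.412 − -1.572·-1652.417244) / -1070.722112 = 39.626638
y = (137.266·-1652.417244 − 5373.923011·-33.910) / -1070.722112 = 41.645704
|P − Q| = √((39.626638 − 29.422)² + (41.645704 − -3.423)²) = 46.209552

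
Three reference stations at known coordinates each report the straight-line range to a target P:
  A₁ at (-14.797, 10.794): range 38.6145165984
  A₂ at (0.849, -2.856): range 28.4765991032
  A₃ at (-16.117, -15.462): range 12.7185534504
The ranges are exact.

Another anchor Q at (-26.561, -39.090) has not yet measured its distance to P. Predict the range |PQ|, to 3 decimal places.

17.713

eq1: (x + 14.797)² + (y − 10.794)² = 38.6145165984²
eq2: (x − 0.849)² + (y + 2.856)² = 28.4765991032²
eq3: (x + 16.117)² + (y + 15.462)² = 12.7185534504²
eq3−eq2, eq3−eq1 (x²,y² cancel):
  33.932·x + 25.212·y = -1139.108691
  2.640·x + 52.512·y = -1492.688778
det = 33.932·52.512 − 25.212·2.640 = 1715.277504
x = (-1139.108691·52.512 − 25.212·-1492.688778) / 1715.277504 = -12.932721
y = (33.932·-1492.688778 − -1139.108691·2.640) / 1715.277504 = -27.775487
|P − Q| = √((-12.932721 − -26.561)² + (-27.775487 − -39.090)²) = 17.712938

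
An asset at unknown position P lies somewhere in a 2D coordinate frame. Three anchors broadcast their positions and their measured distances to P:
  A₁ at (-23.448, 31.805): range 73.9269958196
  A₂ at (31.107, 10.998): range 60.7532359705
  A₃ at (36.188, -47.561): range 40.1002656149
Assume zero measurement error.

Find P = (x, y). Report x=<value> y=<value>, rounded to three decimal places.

eq1: (x + 23.448)² + (y − 31.805)² = 73.9269958196²
eq2: (x − 31.107)² + (y − 10.998)² = 60.7532359705²
eq3: (x − 36.188)² + (y + 47.561)² = 40.1002656149²
eq2−eq1, eq2−eq3 (x²,y² cancel):
  -109.110·x + 41.614·y = -1301.479754
  10.162·x − 117.118·y = 4565.942990
det = -109.110·-117.118 − 41.614·10.162 = 12355.863512
x = (-1301.479754·-117.118 − 41.614·4565.942990) / 12355.863512 = -3.041507
y = (-109.110·4565.942990 − -1301.479754·10.162) / 12355.863512 = -39.249738

x=-3.042 y=-39.250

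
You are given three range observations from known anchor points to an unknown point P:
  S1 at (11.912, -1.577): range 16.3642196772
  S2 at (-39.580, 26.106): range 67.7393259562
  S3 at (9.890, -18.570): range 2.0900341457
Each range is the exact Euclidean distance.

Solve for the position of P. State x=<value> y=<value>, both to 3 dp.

eq1: (x − 11.912)² + (y + 1.577)² = 16.3642196772²
eq2: (x + 39.580)² + (y − 26.106)² = 67.7393259562²
eq3: (x − 9.890)² + (y + 18.570)² = 2.0900341457²
eq3−eq2, eq3−eq1 (x²,y² cancel):
  -98.940·x + 89.352·y = -2778.805402
  4.044·x + 33.986·y = -561.693770
det = -98.940·33.986 − 89.352·4.044 = -3723.914328
x = (-2778.805402·33.986 − 89.352·-561.693770) / -3723.914328 = 11.883200
y = (-98.940·-561.693770 − -2778.805402·4.044) / -3723.914328 = -17.941194

x=11.883 y=-17.941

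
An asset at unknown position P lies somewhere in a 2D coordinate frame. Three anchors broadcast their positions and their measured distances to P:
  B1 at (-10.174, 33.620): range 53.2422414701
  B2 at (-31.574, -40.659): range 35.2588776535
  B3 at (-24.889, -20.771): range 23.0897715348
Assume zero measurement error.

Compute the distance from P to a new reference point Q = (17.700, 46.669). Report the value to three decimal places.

82.073

eq1: (x + 10.174)² + (y − 33.620)² = 53.2422414701²
eq2: (x + 31.574)² + (y + 40.659)² = 35.2588776535²
eq3: (x + 24.889)² + (y + 20.771)² = 23.0897715348²
eq3−eq2, eq3−eq1 (x²,y² cancel):
  -13.370·x − 39.776·y = 889.124091
  29.430·x + 108.782·y = -2118.680813
det = -13.370·108.782 − -39.776·29.430 = -283.807660
x = (889.124091·108.782 − -39.776·-2118.680813) / -283.807660 = -43.860863
y = (-13.370·-2118.680813 − 889.124091·29.430) / -283.807660 = -7.610226
|P − Q| = √((-43.860863 − 17.700)² + (-7.610226 − 46.669)²) = 82.072981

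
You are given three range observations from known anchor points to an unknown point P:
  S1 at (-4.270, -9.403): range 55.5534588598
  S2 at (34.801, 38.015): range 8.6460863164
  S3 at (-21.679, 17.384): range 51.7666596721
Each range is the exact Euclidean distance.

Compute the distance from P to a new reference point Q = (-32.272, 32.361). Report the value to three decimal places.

eq1: (x + 4.270)² + (y + 9.403)² = 55.5534588598²
eq2: (x − 34.801)² + (y − 38.015)² = 8.6460863164²
eq3: (x + 21.679)² + (y − 17.384)² = 51.7666596721²
eq3−eq1, eq3−eq2 (x²,y² cancel):
  34.818·x − 53.574·y = -1071.932926
  112.960·x + 41.262·y = 4489.099574
det = 34.818·41.262 − -53.574·112.960 = 7488.379356
x = (-1071.932926·41.262 − -53.574·4489.099574) / 7488.379356 = 26.209800
y = (34.818·4489.099574 − -1071.932926·112.960) / 7488.379356 = 37.042329
|P − Q| = √((26.209800 − -32.272)² + (37.042329 − 32.361)²) = 58.668865

58.669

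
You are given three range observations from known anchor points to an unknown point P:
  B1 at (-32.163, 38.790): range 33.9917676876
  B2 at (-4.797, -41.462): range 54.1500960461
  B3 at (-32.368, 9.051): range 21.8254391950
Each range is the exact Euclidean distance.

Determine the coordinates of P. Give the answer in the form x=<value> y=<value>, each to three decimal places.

eq1: (x + 32.163)² + (y − 38.790)² = 33.9917676876²
eq2: (x + 4.797)² + (y + 41.462)² = 54.1500960461²
eq3: (x + 32.368)² + (y − 9.051)² = 21.8254391950²
eq1−eq3, eq1−eq2 (x²,y² cancel):
  -0.410·x − 59.478·y = -730.424170
  54.732·x − 160.504·y = -2573.806647
det = -0.410·-160.504 − -59.478·54.732 = 3321.156536
x = (-730.424170·-160.504 − -59.478·-2573.806647) / 3321.156536 = -10.794093
y = (-0.410·-2573.806647 − -730.424170·54.732) / 3321.156536 = 12.354984

x=-10.794 y=12.355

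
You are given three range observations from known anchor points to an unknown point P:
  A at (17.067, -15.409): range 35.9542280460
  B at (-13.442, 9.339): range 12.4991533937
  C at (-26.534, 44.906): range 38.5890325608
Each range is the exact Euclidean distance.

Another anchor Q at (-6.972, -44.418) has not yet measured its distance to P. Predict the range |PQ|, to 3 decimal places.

59.518

eq1: (x − 17.067)² + (y + 15.409)² = 35.9542280460²
eq2: (x + 13.442)² + (y − 9.339)² = 12.4991533937²
eq3: (x + 26.534)² + (y − 44.906)² = 38.5890325608²
eq1−eq2, eq1−eq3 (x²,y² cancel):
  -61.018·x + 49.496·y = 875.662194
  -87.202·x + 120.630·y = 1995.475302
det = -61.018·120.630 − 49.496·-87.202 = -3044.451148
x = (875.662194·120.630 − 49.496·1995.475302) / -3044.451148 = -2.254293
y = (-61.018·1995.475302 − 875.662194·-87.202) / -3044.451148 = 14.912513
|P − Q| = √((-2.254293 − -6.972)² + (14.912513 − -44.418)²) = 59.517783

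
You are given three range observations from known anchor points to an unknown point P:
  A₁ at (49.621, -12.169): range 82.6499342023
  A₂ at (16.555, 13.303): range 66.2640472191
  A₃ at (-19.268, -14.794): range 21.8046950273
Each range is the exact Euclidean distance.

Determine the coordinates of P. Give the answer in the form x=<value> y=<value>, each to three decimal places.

eq1: (x − 49.621)² + (y + 12.169)² = 82.6499342023²
eq2: (x − 16.555)² + (y − 13.303)² = 66.2640472191²
eq3: (x + 19.268)² + (y + 14.794)² = 21.8046950273²
eq2−eq3, eq2−eq1 (x²,y² cancel):
  -71.646·x − 56.194·y = 4054.559655
  66.132·x − 50.944·y = -280.797302
det = -71.646·-50.944 − -56.194·66.132 = 7366.155432
x = (4054.559655·-50.944 − -56.194·-280.797302) / 7366.155432 = -30.183264
y = (-71.646·-280.797302 − 4054.559655·66.132) / 7366.155432 = -33.669957

x=-30.183 y=-33.670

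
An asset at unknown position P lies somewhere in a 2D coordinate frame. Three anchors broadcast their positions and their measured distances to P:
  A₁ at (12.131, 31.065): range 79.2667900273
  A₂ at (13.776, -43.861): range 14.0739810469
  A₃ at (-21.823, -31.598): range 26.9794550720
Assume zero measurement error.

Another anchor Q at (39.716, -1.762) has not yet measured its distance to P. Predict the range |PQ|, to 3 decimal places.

60.332

eq1: (x − 12.131)² + (y − 31.065)² = 79.2667900273²
eq2: (x − 13.776)² + (y + 43.861)² = 14.0739810469²
eq3: (x + 21.823)² + (y + 31.598)² = 26.9794550720²
eq1−eq3, eq1−eq2 (x²,y² cancel):
  -67.908·x − 125.326·y = 5917.814552
  3.290·x − 149.852·y = 7086.517170
det = -67.908·-149.852 − -125.326·3.290 = 10588.472156
x = (5917.814552·-149.852 − -125.326·7086.517170) / 10588.472156 = 0.125467
y = (-67.908·7086.517170 − 5917.814552·3.290) / 10588.472156 = -47.287353
|P − Q| = √((0.125467 − 39.716)² + (-47.287353 − -1.762)²) = 60.332148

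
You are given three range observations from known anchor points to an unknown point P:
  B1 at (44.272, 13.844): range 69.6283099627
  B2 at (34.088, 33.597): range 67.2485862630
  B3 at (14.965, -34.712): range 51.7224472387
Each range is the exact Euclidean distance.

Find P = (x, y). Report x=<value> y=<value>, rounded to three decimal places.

x=-23.856 y=-0.534

eq1: (x − 44.272)² + (y − 13.844)² = 69.6283099627²
eq2: (x − 34.088)² + (y − 33.597)² = 67.2485862630²
eq3: (x − 14.965)² + (y + 34.712)² = 51.7224472387²
eq1−eq2, eq1−eq3 (x²,y² cancel):
  -20.368·x + 39.506·y = 464.813027
  -58.614·x − 97.112·y = 1450.097849
det = -20.368·-97.112 − 39.506·-58.614 = 4293.581900
x = (464.813027·-97.112 − 39.506·1450.097849) / 4293.581900 = -23.855720
y = (-20.368·1450.097849 − 464.813027·-58.614) / 4293.581900 = -0.533597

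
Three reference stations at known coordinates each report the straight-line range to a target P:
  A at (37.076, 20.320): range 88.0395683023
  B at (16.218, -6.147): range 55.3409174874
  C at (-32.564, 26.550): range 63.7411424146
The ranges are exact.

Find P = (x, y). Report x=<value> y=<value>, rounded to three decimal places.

x=-29.641 y=-37.124

eq1: (x − 37.076)² + (y − 20.320)² = 88.0395683023²
eq2: (x − 16.218)² + (y + 6.147)² = 55.3409174874²
eq3: (x + 32.564)² + (y − 26.550)² = 63.7411424146²
eq1−eq2, eq1−eq3 (x²,y² cancel):
  -41.716·x − 52.934·y = 3201.625396
  -139.280·x + 12.460·y = 3665.816771
det = -41.716·12.460 − -52.934·-139.280 = -7892.428880
x = (3201.625396·12.460 − -52.934·3665.816771) / -7892.428880 = -29.640888
y = (-41.716·3665.816771 − 3201.625396·-139.280) / -7892.428880 = -37.124081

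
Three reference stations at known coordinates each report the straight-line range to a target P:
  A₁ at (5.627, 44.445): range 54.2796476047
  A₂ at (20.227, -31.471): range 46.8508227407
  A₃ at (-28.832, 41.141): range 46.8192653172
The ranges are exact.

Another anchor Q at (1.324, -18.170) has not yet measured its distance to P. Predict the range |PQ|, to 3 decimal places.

23.737

eq1: (x − 5.627)² + (y − 44.445)² = 54.2796476047²
eq2: (x − 20.227)² + (y + 31.471)² = 46.8508227407²
eq3: (x + 28.832)² + (y − 41.141)² = 46.8192653172²
eq1−eq3, eq1−eq2 (x²,y² cancel):
  -68.918·x − 6.608·y = 1271.081490
  29.200·x − 151.832·y = 143.814769
det = -68.918·-151.832 − -6.608·29.200 = 10656.911376
x = (1271.081490·-151.832 − -6.608·143.814769) / 10656.911376 = -18.020279
y = (-68.918·143.814769 − 1271.081490·29.200) / 10656.911376 = -4.412818
|P − Q| = √((-18.020279 − 1.324)² + (-4.412818 − -18.170)²) = 23.737338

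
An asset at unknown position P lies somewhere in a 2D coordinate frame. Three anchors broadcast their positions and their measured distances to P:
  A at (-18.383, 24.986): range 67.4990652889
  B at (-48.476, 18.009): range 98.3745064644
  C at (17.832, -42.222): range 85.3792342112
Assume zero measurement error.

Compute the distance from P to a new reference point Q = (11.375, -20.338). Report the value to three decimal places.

68.566

eq1: (x + 18.383)² + (y − 24.986)² = 67.4990652889²
eq2: (x + 48.476)² + (y − 18.009)² = 98.3745064644²
eq3: (x − 17.832)² + (y + 42.222)² = 85.3792342112²
eq3−eq2, eq3−eq1 (x²,y² cancel):
  -132.616·x + 120.462·y = -1814.360739
  -72.430·x + 134.416·y = 1595.047197
det = -132.616·134.416 − 120.462·-72.430 = -9100.649596
x = (-1814.360739·134.416 − 120.462·1595.047197) / -9100.649596 = 47.911051
y = (-132.616·1595.047197 − -1814.360739·-72.430) / -9100.649596 = 37.683346
|P − Q| = √((47.911051 − 11.375)² + (37.683346 − -20.338)²) = 68.566461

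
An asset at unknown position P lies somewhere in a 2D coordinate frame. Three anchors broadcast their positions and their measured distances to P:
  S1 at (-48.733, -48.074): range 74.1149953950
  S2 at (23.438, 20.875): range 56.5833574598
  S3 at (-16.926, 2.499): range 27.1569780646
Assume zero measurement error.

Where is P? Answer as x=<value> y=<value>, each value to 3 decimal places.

eq1: (x + 48.733)² + (y + 48.074)² = 74.1149953950²
eq2: (x − 23.438)² + (y − 20.875)² = 56.5833574598²
eq3: (x + 16.926)² + (y − 2.499)² = 27.1569780646²
eq1−eq3, eq1−eq2 (x²,y² cancel):
  63.614·x + 101.146·y = 362.250797
  144.342·x + 137.898·y = -1409.553095
det = 63.614·137.898 − 101.146·144.342 = -5827.372560
x = (362.250797·137.898 − 101.146·-1409.553095) / -5827.372560 = -33.037928
y = (63.614·-1409.553095 − 362.250797·144.342) / -5827.372560 = 24.360089

x=-33.038 y=24.360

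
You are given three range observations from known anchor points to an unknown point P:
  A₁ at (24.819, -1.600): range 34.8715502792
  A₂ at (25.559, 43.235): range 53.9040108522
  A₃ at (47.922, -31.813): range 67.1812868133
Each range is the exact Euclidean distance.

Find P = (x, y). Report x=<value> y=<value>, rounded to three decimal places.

eq1: (x − 24.819)² + (y + 1.600)² = 34.8715502792²
eq2: (x − 25.559)² + (y − 43.235)² = 53.9040108522²
eq3: (x − 47.922)² + (y + 31.813)² = 67.1812868133²
eq3−eq2, eq3−eq1 (x²,y² cancel):
  -44.726·x + 150.096·y = 821.625565
  -46.206·x + 60.426·y = 607.257987
det = -44.726·60.426 − 150.096·-46.206 = 4232.722500
x = (821.625565·60.426 − 150.096·607.257987) / 4232.722500 = -9.804434
y = (-44.726·607.257987 − 821.625565·-46.206) / 4232.722500 = 2.552449

x=-9.804 y=2.552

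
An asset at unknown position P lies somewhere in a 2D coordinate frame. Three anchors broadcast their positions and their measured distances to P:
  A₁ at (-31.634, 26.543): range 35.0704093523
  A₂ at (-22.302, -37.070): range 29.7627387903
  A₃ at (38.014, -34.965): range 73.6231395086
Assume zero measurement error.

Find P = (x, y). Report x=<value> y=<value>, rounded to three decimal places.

x=-30.694 y=-8.515

eq1: (x + 31.634)² + (y − 26.543)² = 35.0704093523²
eq2: (x + 22.302)² + (y + 37.070)² = 29.7627387903²
eq3: (x − 38.014)² + (y + 34.965)² = 73.6231395086²
eq3−eq2, eq3−eq1 (x²,y² cancel):
  -120.632·x − 4.210·y = 3738.494734
  -139.296·x + 123.016·y = 3228.058443
det = -120.632·123.016 − -4.210·-139.296 = -15426.102272
x = (3738.494734·123.016 − -4.210·3228.058443) / -15426.102272 = -30.693741
y = (-120.632·3228.058443 − 3738.494734·-139.296) / -15426.102272 = -8.514803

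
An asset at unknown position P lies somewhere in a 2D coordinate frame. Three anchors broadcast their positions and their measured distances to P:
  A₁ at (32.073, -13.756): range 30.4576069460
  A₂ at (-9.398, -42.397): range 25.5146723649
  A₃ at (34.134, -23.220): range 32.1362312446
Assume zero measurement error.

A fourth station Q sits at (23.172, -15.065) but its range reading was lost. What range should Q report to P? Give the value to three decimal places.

eq1: (x − 32.073)² + (y + 13.756)² = 30.4576069460²
eq2: (x + 9.398)² + (y + 42.397)² = 25.5146723649²
eq3: (x − 34.134)² + (y + 23.220)² = 32.1362312446²
eq2−eq1, eq2−eq3 (x²,y² cancel):
  82.942·x + 57.282·y = -944.590463
  87.064·x + 38.354·y = -563.268510
det = 82.942·38.354 − 57.282·87.064 = -1806.042580
x = (-944.590463·38.354 − 57.282·-563.268510) / -1806.042580 = 2.194675
y = (82.942·-563.268510 − -944.590463·87.064) / -1806.042580 = -19.667979
|P − Q| = √((2.194675 − 23.172)² + (-19.667979 − -15.065)²) = 21.476396

21.476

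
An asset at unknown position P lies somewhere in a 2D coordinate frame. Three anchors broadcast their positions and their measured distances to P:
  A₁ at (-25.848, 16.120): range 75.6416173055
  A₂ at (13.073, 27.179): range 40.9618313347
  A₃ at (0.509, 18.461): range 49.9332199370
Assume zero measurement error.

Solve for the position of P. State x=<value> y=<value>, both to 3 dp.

eq1: (x + 25.848)² + (y − 16.120)² = 75.6416173055²
eq2: (x − 13.073)² + (y − 27.179)² = 40.9618313347²
eq3: (x − 0.509)² + (y − 18.461)² = 49.9332199370²
eq3−eq2, eq3−eq1 (x²,y² cancel):
  25.128·x + 17.436·y = 1383.988595
  -52.714·x − 4.682·y = -2641.421913
det = 25.128·-4.682 − 17.436·-52.714 = 801.472008
x = (1383.988595·-4.682 − 17.436·-2641.421913) / 801.472008 = 49.379139
y = (25.128·-2641.421913 − 1383.988595·-52.714) / 801.472008 = 8.212295

x=49.379 y=8.212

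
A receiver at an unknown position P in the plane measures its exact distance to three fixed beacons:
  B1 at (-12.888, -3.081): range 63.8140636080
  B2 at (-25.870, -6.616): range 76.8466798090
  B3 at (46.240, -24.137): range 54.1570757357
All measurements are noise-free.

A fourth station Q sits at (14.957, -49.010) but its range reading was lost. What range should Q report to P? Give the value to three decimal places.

83.284

eq1: (x + 12.888)² + (y + 3.081)² = 63.8140636080²
eq2: (x + 25.870)² + (y + 6.616)² = 76.8466798090²
eq3: (x − 46.240)² + (y + 24.137)² = 54.1570757357²
eq2−eq1, eq2−eq3 (x²,y² cancel):
  25.964·x + 7.070·y = 1295.742233
  144.220·x − 35.042·y = 4980.127358
det = 25.964·-35.042 − 7.070·144.220 = -1929.465888
x = (1295.742233·-35.042 − 7.070·4980.127358) / -1929.465888 = 41.780941
y = (25.964·4980.127358 − 1295.742233·144.220) / -1929.465888 = 29.836194
|P − Q| = √((41.780941 − 14.957)² + (29.836194 − -49.010)²) = 83.284128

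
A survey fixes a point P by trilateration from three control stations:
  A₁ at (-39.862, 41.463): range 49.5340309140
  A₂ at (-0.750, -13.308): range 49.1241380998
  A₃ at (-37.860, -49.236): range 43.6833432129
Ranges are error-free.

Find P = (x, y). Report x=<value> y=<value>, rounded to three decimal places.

x=-49.484 y=-7.128

eq1: (x + 39.862)² + (y − 41.463)² = 49.5340309140²
eq2: (x + 0.750)² + (y + 13.308)² = 49.1241380998²
eq3: (x + 37.860)² + (y + 49.236)² = 43.6833432129²
eq2−eq3, eq2−eq1 (x²,y² cancel):
  -74.220·x − 71.856·y = 4184.844402
  -78.224·x + 109.542·y = 3090.054774
det = -74.220·109.542 − -71.856·-78.224 = -13751.070984
x = (4184.844402·109.542 − -71.856·3090.054774) / -13751.070984 = -49.483797
y = (-74.220·3090.054774 − 4184.844402·-78.224) / -13751.070984 = -7.127547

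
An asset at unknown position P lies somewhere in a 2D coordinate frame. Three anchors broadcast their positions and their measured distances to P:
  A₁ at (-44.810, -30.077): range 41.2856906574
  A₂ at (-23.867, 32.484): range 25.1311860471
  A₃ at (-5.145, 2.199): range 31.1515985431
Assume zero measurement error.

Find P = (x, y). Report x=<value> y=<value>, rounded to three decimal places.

eq1: (x + 44.810)² + (y + 30.077)² = 41.2856906574²
eq2: (x + 23.867)² + (y − 32.484)² = 25.1311860471²
eq3: (x + 5.145)² + (y − 2.199)² = 31.1515985431²
eq3−eq2, eq3−eq1 (x²,y² cancel):
  -37.444·x + 60.570·y = 1932.382899
  -79.330·x − 64.552·y = 2147.169242
det = -37.444·-64.552 − 60.570·-79.330 = 7222.103188
x = (1932.382899·-64.552 − 60.570·2147.169242) / 7222.103188 = -35.279643
y = (-37.444·2147.169242 − 1932.382899·-79.330) / 7222.103188 = 10.093643

x=-35.280 y=10.094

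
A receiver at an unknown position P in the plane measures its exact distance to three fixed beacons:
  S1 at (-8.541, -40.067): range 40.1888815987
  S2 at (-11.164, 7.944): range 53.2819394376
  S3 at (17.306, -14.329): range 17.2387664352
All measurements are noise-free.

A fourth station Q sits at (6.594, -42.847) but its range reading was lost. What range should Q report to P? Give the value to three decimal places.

eq1: (x + 8.541)² + (y + 40.067)² = 40.1888815987²
eq2: (x + 11.164)² + (y − 7.944)² = 53.2819394376²
eq3: (x − 17.306)² + (y + 14.329)² = 17.2387664352²
eq3−eq1, eq3−eq2 (x²,y² cancel):
  -51.694·x − 51.476·y = -144.475843
  -56.940·x + 44.546·y = -2858.865847
det = -51.694·44.546 − -51.476·-56.940 = -5233.804364
x = (-144.475843·44.546 − -51.476·-2858.865847) / -5233.804364 = 29.347448
y = (-51.694·-2858.865847 − -144.475843·-56.940) / -5233.804364 = -26.665069
|P − Q| = √((29.347448 − 6.594)² + (-26.665069 − -42.847)²) = 27.920857

27.921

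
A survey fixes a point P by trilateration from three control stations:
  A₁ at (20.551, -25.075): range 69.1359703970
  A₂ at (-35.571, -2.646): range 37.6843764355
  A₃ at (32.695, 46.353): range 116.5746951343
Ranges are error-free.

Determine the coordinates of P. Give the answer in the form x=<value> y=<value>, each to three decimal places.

eq1: (x − 20.551)² + (y + 25.075)² = 69.1359703970²
eq2: (x + 35.571)² + (y + 2.646)² = 37.6843764355²
eq3: (x − 32.695)² + (y − 46.353)² = 116.5746951343²
eq3−eq1, eq3−eq2 (x²,y² cancel):
  -24.288·x − 142.856·y = 6643.412735
  -136.532·x − 97.998·y = 10224.281041
det = -24.288·-97.998 − -142.856·-136.532 = -17124.239968
x = (6643.412735·-97.998 − -142.856·10224.281041) / -17124.239968 = -47.275601
y = (-24.288·10224.281041 − 6643.412735·-136.532) / -17124.239968 = -38.466588

x=-47.276 y=-38.467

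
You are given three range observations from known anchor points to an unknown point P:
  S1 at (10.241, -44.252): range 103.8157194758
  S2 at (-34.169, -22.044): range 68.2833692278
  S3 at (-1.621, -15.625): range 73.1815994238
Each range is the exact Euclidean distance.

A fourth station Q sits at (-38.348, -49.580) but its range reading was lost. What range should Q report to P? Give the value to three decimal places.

eq1: (x − 10.241)² + (y + 44.252)² = 103.8157194758²
eq2: (x + 34.169)² + (y + 22.044)² = 68.2833692278²
eq3: (x + 1.621)² + (y + 15.625)² = 73.1815994238²
eq3−eq1, eq3−eq2 (x²,y² cancel):
  23.724·x − 57.254·y = -3605.807797
  -65.096·x − 12.838·y = 2099.618212
det = 23.724·-12.838 − -57.254·-65.096 = -4031.575096
x = (-3605.807797·-12.838 − -57.254·2099.618212) / -4031.575096 = -41.299715
y = (23.724·2099.618212 − -3605.807797·-65.096) / -4031.575096 = 45.866024
|P − Q| = √((-41.299715 − -38.348)² + (45.866024 − -49.580)²) = 95.491655

95.492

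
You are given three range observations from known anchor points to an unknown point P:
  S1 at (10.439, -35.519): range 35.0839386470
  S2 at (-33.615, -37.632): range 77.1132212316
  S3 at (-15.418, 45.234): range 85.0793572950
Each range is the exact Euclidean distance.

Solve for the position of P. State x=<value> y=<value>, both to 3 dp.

x=41.060 y=-18.395

eq1: (x − 10.439)² + (y + 35.519)² = 35.0839386470²
eq2: (x + 33.615)² + (y + 37.632)² = 77.1132212316²
eq3: (x + 15.418)² + (y − 45.234)² = 85.0793572950²
eq3−eq2, eq3−eq1 (x²,y² cancel):
  -36.394·x − 165.732·y = 1554.354318
  51.714·x − 161.506·y = 5094.356889
det = -36.394·-161.506 − -165.732·51.714 = 14448.514012
x = (1554.354318·-161.506 − -165.732·5094.356889) / 14448.514012 = 41.060306
y = (-36.394·5094.356889 − 1554.354318·51.714) / 14448.514012 = -18.395380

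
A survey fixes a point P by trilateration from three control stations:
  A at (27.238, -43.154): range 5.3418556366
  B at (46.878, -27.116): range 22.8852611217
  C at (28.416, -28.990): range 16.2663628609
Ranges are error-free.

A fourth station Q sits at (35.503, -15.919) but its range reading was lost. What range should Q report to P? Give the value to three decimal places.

29.035

eq1: (x − 27.238)² + (y + 43.154)² = 5.3418556366²
eq2: (x − 46.878)² + (y + 27.116)² = 22.8852611217²
eq3: (x − 28.416)² + (y + 28.990)² = 16.2663628609²
eq2−eq3, eq2−eq1 (x²,y² cancel):
  -36.924·x − 3.748·y = -1025.794568
  -39.280·x − 32.076·y = 166.551775
det = -36.924·-32.076 − -3.748·-39.280 = 1037.152784
x = (-1025.794568·-32.076 − -3.748·166.551775) / 1037.152784 = 32.326599
y = (-36.924·166.551775 − -1025.794568·-39.280) / 1037.152784 = -44.779293
|P − Q| = √((32.326599 − 35.503)² + (-44.779293 − -15.919)²) = 29.034566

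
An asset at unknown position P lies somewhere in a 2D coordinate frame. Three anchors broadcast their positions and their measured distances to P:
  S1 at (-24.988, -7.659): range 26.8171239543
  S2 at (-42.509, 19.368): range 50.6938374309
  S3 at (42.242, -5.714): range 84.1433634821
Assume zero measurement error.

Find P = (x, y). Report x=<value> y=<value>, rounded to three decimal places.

x=-37.973 y=-31.123

eq1: (x + 24.988)² + (y + 7.659)² = 26.8171239543²
eq2: (x + 42.509)² + (y − 19.368)² = 50.6938374309²
eq3: (x − 42.242)² + (y + 5.714)² = 84.1433634821²
eq3−eq2, eq3−eq1 (x²,y² cancel):
  -169.502·x + 50.164·y = 4875.338610
  -134.460·x − 3.890·y = 5226.971546
det = -169.502·-3.890 − 50.164·-134.460 = 7404.414220
x = (4875.338610·-3.890 − 50.164·5226.971546) / 7404.414220 = -37.973411
y = (-169.502·5226.971546 − 4875.338610·-134.460) / 7404.414220 = -31.122530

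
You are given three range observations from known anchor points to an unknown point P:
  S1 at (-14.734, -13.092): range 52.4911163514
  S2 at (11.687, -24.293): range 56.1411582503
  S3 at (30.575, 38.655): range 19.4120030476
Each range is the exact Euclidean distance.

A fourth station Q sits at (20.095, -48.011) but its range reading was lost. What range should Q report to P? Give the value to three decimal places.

eq1: (x + 14.734)² + (y + 13.092)² = 52.4911163514²
eq2: (x − 11.687)² + (y + 24.293)² = 56.1411582503²
eq3: (x − 30.575)² + (y − 38.655)² = 19.4120030476²
eq1−eq3, eq1−eq2 (x²,y² cancel):
  90.618·x + 103.494·y = 4419.039863
  52.842·x − 22.402·y = -58.267756
det = 90.618·-22.402 − 103.494·52.842 = -7498.854384
x = (4419.039863·-22.402 − 103.494·-58.267756) / -7498.854384 = 12.397223
y = (90.618·-58.267756 − 4419.039863·52.842) / -7498.854384 = 31.843666
|P − Q| = √((12.397223 − 20.095)² + (31.843666 − -48.011)²) = 80.224830

80.225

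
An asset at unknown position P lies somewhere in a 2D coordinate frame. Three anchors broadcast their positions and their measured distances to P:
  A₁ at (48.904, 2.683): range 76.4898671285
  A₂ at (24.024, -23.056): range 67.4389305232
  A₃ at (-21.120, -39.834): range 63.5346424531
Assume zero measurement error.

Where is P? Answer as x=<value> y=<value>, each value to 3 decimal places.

eq1: (x − 48.904)² + (y − 2.683)² = 76.4898671285²
eq2: (x − 24.024)² + (y + 23.056)² = 67.4389305232²
eq3: (x + 21.120)² + (y + 39.834)² = 63.5346424531²
eq2−eq1, eq2−eq3 (x²,y² cancel):
  49.760·x + 51.478·y = -12.622430
  -90.288·x − 33.556·y = 1435.428802
det = 49.760·-33.556 − 51.478·-90.288 = 2978.099104
x = (-12.622430·-33.556 − 51.478·1435.428802) / 2978.099104 = -24.669913
y = (49.760·1435.428802 − -12.622430·-90.288) / 2978.099104 = 23.601392

x=-24.670 y=23.601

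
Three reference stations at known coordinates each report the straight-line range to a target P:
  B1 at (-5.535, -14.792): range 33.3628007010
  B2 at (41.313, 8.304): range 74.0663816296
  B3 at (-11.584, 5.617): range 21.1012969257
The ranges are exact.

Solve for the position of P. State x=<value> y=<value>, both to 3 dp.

eq1: (x + 5.535)² + (y + 14.792)² = 33.3628007010²
eq2: (x − 41.313)² + (y − 8.304)² = 74.0663816296²
eq3: (x + 11.584)² + (y − 5.617)² = 21.1012969257²
eq2−eq1, eq2−eq3 (x²,y² cancel):
  -93.696·x − 46.192·y = 2846.471521
  -105.794·x − 5.374·y = 3430.583516
det = -93.696·-5.374 − -46.192·-105.794 = -4383.314144
x = (2846.471521·-5.374 − -46.192·3430.583516) / -4383.314144 = -32.662175
y = (-93.696·3430.583516 − 2846.471521·-105.794) / -4383.314144 = 4.629453

x=-32.662 y=4.629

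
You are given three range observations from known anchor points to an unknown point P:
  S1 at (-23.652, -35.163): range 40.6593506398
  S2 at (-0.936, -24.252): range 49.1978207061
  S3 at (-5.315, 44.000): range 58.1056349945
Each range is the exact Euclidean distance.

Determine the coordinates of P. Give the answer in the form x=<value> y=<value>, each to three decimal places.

x=-43.583 y=0.276

eq1: (x + 23.652)² + (y + 35.163)² = 40.6593506398²
eq2: (x + 0.936)² + (y + 24.252)² = 49.1978207061²
eq3: (x + 5.315)² + (y − 44.000)² = 58.1056349945²
eq1−eq2, eq1−eq3 (x²,y² cancel):
  45.432·x + 21.822·y = -1974.060841
  36.674·x + 158.326·y = -1554.686472
det = 45.432·158.326 − 21.822·36.674 = 6392.766804
x = (-1974.060841·158.326 − 21.822·-1554.686472) / 6392.766804 = -43.583443
y = (45.432·-1554.686472 − -1974.060841·36.674) / 6392.766804 = 0.275967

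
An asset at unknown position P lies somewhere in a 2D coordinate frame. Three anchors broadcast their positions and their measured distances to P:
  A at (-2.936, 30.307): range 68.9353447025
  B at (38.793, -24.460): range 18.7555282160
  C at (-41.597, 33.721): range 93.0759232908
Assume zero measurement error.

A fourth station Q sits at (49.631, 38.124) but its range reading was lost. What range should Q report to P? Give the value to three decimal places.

eq1: (x + 2.936)² + (y − 30.307)² = 68.9353447025²
eq2: (x − 38.793)² + (y + 24.460)² = 18.7555282160²
eq3: (x + 41.597)² + (y − 33.721)² = 93.0759232908²
eq1−eq3, eq1−eq2 (x²,y² cancel):
  -77.322·x + 6.828·y = -1970.763842
  83.458·x − 109.534·y = 5576.366015
det = -77.322·-109.534 − 6.828·83.458 = 7899.536724
x = (-1970.763842·-109.534 − 6.828·5576.366015) / 7899.536724 = 22.506411
y = (-77.322·5576.366015 − -1970.763842·83.458) / 7899.536724 = -33.761444
|P − Q| = √((22.506411 − 49.631)² + (-33.761444 − 38.124)²) = 76.832678

76.833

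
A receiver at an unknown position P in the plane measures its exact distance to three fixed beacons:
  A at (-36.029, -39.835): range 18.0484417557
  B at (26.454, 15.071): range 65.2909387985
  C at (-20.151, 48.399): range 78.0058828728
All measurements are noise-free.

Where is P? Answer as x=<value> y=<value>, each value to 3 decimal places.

eq1: (x + 36.029)² + (y + 39.835)² = 18.0484417557²
eq2: (x − 26.454)² + (y − 15.071)² = 65.2909387985²
eq3: (x + 20.151)² + (y − 48.399)² = 78.0058828728²
eq2−eq1, eq2−eq3 (x²,y² cancel):
  -124.966·x − 109.812·y = 5895.127348
  -93.210·x + 66.656·y = -0.434229
det = -124.966·66.656 − -109.812·-93.210 = -18565.310216
x = (5895.127348·66.656 − -109.812·-0.434229) / -18565.310216 = -21.163014
y = (-124.966·-0.434229 − 5895.127348·-93.210) / -18565.310216 = -29.600318

x=-21.163 y=-29.600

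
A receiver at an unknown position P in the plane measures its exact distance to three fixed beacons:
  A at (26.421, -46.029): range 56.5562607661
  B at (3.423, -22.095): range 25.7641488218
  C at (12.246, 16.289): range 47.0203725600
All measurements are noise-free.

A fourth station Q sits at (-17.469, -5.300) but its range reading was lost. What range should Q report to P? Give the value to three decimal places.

11.752

eq1: (x − 26.421)² + (y + 46.029)² = 56.5562607661²
eq2: (x − 3.423)² + (y + 22.095)² = 25.7641488218²
eq3: (x − 12.246)² + (y − 16.289)² = 47.0203725600²
eq2−eq3, eq2−eq1 (x²,y² cancel):
  17.646·x + 76.768·y = -1631.733988
  45.996·x − 47.868·y = -217.987139
det = 17.646·-47.868 − 76.768·45.996 = -4375.699656
x = (-1631.733988·-47.868 − 76.768·-217.987139) / -4375.699656 = -21.674769
y = (17.646·-217.987139 − -1631.733988·45.996) / -4375.699656 = -16.273200
|P − Q| = √((-21.674769 − -17.469)² + (-16.273200 − -5.300)²) = 11.751579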